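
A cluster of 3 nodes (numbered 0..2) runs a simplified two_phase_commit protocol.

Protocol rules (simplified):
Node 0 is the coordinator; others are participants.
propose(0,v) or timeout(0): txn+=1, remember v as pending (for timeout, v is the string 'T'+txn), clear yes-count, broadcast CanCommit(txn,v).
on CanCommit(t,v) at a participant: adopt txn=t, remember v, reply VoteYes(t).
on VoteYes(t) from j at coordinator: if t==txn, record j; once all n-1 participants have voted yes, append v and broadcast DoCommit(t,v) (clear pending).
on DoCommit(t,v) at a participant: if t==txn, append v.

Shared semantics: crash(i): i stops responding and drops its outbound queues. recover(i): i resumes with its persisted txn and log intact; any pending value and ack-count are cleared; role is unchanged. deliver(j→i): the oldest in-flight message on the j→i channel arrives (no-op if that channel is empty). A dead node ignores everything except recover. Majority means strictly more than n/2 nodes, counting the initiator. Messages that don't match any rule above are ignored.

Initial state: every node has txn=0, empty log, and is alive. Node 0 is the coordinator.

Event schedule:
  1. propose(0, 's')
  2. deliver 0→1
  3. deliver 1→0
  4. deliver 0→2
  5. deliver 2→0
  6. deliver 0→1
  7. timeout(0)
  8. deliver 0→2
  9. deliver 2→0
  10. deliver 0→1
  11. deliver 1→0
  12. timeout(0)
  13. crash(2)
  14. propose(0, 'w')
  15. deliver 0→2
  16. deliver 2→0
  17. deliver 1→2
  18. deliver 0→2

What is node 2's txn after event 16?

1

[1] propose(0,'s') → N0(coor t1 [-])
[2] deliver 0→1 → N1(part t1 [-])
[3] deliver 1→0 → ∅
[4] deliver 0→2 → N2(part t1 [-])
[5] deliver 2→0 → N0(coor t1 [s])
[6] deliver 0→1 → N1(part t1 [s])
[7] timeout(0) → N0(coor t2 [s])
[8] deliver 0→2 → N2(part t1 [s])
[9] deliver 2→0 → ∅
[10] deliver 0→1 → N1(part t2 [s])
[11] deliver 1→0 → ∅
[12] timeout(0) → N0(coor t3 [s])
[13] crash(2) → N2(✗part t1 [s])
[14] propose(0,'w') → N0(coor t4 [s])
[15] deliver 0→2 → ∅
[16] deliver 2→0 → ∅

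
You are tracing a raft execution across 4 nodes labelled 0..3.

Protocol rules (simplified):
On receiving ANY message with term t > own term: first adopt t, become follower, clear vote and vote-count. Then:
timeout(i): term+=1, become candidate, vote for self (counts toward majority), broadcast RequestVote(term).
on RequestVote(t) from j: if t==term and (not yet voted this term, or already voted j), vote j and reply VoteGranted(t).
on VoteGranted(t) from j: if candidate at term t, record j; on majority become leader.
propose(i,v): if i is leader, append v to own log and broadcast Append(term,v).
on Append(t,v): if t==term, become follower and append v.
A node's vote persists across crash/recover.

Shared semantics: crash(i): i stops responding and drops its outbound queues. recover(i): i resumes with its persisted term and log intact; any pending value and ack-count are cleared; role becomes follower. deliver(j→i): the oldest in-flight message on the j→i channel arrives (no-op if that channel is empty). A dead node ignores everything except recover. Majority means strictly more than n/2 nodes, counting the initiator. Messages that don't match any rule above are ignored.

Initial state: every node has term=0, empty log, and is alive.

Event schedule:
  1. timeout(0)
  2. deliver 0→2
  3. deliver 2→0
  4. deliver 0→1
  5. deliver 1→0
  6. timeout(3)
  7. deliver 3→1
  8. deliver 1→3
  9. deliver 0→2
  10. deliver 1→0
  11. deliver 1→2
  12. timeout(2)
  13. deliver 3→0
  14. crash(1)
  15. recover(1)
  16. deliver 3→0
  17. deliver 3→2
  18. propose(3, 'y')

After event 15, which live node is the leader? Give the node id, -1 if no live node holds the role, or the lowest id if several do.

0

step 1 timeout(0): 0={cand,t=1,log=-}
step 2 deliver 0→2: 2={foll,t=1,log=-}
step 3 deliver 2→0: —
step 4 deliver 0→1: 1={foll,t=1,log=-}
step 5 deliver 1→0: 0={lead,t=1,log=-}
step 6 timeout(3): 3={cand,t=1,log=-}
step 7 deliver 3→1: —
step 8 deliver 1→3: —
step 9 deliver 0→2: —
step 10 deliver 1→0: —
step 11 deliver 1→2: —
step 12 timeout(2): 2={cand,t=2,log=-}
step 13 deliver 3→0: —
step 14 crash(1): 1={✗foll,t=1,log=-}
step 15 recover(1): 1={foll,t=1,log=-}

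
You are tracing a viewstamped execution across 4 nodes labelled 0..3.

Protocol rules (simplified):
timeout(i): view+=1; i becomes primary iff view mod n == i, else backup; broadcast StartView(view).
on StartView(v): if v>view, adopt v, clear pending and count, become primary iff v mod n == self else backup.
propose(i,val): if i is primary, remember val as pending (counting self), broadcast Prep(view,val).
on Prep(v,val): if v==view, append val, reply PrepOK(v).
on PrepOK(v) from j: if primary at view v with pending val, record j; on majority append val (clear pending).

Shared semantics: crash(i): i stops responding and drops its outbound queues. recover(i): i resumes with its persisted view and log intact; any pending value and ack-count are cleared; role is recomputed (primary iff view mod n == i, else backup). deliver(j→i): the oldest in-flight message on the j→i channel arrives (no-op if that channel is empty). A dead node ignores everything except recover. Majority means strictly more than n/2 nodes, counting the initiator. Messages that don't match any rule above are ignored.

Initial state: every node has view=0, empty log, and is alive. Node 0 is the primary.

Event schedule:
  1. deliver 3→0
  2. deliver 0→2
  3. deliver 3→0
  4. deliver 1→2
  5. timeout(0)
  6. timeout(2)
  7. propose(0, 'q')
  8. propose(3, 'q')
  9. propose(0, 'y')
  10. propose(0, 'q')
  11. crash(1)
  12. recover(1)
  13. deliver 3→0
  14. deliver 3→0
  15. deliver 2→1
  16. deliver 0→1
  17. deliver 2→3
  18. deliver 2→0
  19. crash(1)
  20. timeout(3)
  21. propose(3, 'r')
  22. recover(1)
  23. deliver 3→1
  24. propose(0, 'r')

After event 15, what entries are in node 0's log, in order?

e1 deliver 3→0: ·
e2 deliver 0→2: ·
e3 deliver 3→0: ·
e4 deliver 1→2: ·
e5 timeout(0): 0[back,v=1,-]
e6 timeout(2): 2[back,v=1,-]
e7 propose(0,'q'): ·
e8 propose(3,'q'): ·
e9 propose(0,'y'): ·
e10 propose(0,'q'): ·
e11 crash(1): 1[✗back,v=0,-]
e12 recover(1): 1[back,v=0,-]
e13 deliver 3→0: ·
e14 deliver 3→0: ·
e15 deliver 2→1: 1[prim,v=1,-]

empty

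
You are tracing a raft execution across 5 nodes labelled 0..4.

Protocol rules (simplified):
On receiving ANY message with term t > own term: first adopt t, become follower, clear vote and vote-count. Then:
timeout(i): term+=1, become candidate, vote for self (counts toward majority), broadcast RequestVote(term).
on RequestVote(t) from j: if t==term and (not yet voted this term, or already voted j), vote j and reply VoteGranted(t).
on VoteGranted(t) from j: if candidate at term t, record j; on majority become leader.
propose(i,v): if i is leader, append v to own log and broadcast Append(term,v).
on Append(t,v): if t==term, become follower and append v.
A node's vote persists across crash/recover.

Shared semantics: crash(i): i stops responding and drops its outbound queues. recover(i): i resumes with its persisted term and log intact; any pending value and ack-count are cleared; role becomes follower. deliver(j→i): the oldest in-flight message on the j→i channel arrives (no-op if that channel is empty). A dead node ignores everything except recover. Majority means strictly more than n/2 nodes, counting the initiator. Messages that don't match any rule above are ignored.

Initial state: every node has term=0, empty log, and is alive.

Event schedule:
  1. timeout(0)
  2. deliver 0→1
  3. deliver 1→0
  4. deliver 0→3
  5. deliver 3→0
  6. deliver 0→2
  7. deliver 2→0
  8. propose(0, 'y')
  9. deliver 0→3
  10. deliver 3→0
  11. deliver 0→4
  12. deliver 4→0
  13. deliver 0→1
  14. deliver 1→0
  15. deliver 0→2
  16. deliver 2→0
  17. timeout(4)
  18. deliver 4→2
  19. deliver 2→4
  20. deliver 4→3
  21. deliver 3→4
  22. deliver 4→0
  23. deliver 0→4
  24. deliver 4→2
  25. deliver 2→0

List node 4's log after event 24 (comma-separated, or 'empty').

e1 timeout(0): 0[cand,t=1,-]
e2 deliver 0→1: 1[foll,t=1,-]
e3 deliver 1→0: ·
e4 deliver 0→3: 3[foll,t=1,-]
e5 deliver 3→0: 0[lead,t=1,-]
e6 deliver 0→2: 2[foll,t=1,-]
e7 deliver 2→0: ·
e8 propose(0,'y'): 0[lead,t=1,y]
e9 deliver 0→3: 3[foll,t=1,y]
e10 deliver 3→0: ·
e11 deliver 0→4: 4[foll,t=1,-]
e12 deliver 4→0: ·
e13 deliver 0→1: 1[foll,t=1,y]
e14 deliver 1→0: ·
e15 deliver 0→2: 2[foll,t=1,y]
e16 deliver 2→0: ·
e17 timeout(4): 4[cand,t=2,-]
e18 deliver 4→2: 2[foll,t=2,y]
e19 deliver 2→4: ·
e20 deliver 4→3: 3[foll,t=2,y]
e21 deliver 3→4: 4[lead,t=2,-]
e22 deliver 4→0: 0[foll,t=2,y]
e23 deliver 0→4: ·
e24 deliver 4→2: ·

empty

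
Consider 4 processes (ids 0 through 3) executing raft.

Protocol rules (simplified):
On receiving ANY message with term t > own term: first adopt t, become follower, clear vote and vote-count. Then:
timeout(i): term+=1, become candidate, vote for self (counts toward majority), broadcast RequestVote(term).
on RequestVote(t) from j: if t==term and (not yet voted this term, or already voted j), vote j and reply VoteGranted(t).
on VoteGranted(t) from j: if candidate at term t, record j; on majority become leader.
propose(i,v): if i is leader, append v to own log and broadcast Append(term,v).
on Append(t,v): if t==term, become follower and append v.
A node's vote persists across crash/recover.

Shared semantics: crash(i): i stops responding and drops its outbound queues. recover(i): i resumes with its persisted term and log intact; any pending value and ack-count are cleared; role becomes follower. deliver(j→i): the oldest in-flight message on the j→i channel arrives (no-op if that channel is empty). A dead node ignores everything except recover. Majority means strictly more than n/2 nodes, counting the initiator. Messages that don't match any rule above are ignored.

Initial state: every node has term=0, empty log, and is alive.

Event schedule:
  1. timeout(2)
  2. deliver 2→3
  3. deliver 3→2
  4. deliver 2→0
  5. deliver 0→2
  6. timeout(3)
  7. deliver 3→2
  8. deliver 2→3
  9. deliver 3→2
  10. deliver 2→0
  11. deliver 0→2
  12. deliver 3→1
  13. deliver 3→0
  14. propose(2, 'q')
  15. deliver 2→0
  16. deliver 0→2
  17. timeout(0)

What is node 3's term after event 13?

2

e1 timeout(2): 2[cand,t=1,-]
e2 deliver 2→3: 3[foll,t=1,-]
e3 deliver 3→2: ·
e4 deliver 2→0: 0[foll,t=1,-]
e5 deliver 0→2: 2[lead,t=1,-]
e6 timeout(3): 3[cand,t=2,-]
e7 deliver 3→2: 2[foll,t=2,-]
e8 deliver 2→3: ·
e9 deliver 3→2: ·
e10 deliver 2→0: ·
e11 deliver 0→2: ·
e12 deliver 3→1: 1[foll,t=2,-]
e13 deliver 3→0: 0[foll,t=2,-]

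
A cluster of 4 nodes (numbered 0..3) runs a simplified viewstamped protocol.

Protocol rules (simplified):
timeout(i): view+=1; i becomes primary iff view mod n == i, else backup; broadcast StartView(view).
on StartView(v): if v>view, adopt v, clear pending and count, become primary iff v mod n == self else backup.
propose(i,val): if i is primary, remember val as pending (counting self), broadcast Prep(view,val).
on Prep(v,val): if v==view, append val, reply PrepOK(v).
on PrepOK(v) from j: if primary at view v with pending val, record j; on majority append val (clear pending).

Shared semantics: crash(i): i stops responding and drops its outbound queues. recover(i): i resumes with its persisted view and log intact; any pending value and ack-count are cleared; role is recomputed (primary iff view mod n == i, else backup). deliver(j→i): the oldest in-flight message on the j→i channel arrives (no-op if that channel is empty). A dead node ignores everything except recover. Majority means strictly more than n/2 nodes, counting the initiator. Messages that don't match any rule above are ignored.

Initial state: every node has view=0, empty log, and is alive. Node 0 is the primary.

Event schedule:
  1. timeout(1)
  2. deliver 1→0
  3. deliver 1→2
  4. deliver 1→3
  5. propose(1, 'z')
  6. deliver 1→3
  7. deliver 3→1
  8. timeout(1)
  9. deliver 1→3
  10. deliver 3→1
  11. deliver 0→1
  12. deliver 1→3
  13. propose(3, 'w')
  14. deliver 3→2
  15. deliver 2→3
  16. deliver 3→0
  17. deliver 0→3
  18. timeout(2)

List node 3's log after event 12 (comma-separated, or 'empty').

1. timeout(1):  <1:prim v1 ->
2. deliver 1→0:  <0:back v1 ->
3. deliver 1→2:  <2:back v1 ->
4. deliver 1→3:  <3:back v1 ->
5. propose(1,'z'):  nop
6. deliver 1→3:  <3:back v1 z>
7. deliver 3→1:  nop
8. timeout(1):  <1:back v2 ->
9. deliver 1→3:  <3:back v2 z>
10. deliver 3→1:  nop
11. deliver 0→1:  nop
12. deliver 1→3:  nop

z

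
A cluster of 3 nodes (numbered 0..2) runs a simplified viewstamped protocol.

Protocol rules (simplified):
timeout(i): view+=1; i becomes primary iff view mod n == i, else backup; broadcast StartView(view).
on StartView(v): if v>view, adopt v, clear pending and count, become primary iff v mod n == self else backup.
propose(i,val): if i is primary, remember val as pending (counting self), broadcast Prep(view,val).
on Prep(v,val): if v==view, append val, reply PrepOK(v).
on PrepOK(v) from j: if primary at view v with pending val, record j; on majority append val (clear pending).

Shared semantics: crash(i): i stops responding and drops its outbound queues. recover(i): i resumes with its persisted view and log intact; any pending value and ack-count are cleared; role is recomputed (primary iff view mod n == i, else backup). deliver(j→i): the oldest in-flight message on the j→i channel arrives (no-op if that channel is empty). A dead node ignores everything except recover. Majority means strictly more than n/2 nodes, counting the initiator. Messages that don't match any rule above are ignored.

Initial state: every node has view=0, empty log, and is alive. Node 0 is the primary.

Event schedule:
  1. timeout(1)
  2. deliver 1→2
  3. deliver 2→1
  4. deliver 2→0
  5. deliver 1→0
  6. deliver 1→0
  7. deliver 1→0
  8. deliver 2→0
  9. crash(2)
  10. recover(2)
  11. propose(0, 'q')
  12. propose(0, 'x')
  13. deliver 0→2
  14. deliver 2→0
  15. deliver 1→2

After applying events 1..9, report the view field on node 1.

1

step 1 timeout(1): 1={prim,v=1,log=-}
step 2 deliver 1→2: 2={back,v=1,log=-}
step 3 deliver 2→1: —
step 4 deliver 2→0: —
step 5 deliver 1→0: 0={back,v=1,log=-}
step 6 deliver 1→0: —
step 7 deliver 1→0: —
step 8 deliver 2→0: —
step 9 crash(2): 2={✗back,v=1,log=-}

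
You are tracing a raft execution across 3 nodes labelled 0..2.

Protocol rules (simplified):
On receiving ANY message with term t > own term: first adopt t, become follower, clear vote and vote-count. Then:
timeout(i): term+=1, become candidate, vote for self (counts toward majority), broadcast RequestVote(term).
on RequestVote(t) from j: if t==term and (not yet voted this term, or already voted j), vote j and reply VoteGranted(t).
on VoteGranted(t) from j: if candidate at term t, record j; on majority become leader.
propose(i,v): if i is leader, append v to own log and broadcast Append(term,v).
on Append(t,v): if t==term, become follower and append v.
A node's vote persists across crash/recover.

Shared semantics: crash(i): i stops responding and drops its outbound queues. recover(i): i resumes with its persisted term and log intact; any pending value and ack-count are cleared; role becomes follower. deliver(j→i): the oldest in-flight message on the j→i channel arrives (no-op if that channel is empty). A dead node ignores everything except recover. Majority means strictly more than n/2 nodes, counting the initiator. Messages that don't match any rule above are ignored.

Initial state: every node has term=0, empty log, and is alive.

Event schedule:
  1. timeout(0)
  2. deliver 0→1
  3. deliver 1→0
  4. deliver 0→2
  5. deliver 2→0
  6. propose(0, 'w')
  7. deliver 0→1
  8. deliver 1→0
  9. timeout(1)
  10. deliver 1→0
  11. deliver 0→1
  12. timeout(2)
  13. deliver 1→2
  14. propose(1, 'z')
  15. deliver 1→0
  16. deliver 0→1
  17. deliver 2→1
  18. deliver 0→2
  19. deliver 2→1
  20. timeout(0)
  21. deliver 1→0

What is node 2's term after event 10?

1

e1 timeout(0): 0[cand,t=1,-]
e2 deliver 0→1: 1[foll,t=1,-]
e3 deliver 1→0: 0[lead,t=1,-]
e4 deliver 0→2: 2[foll,t=1,-]
e5 deliver 2→0: ·
e6 propose(0,'w'): 0[lead,t=1,w]
e7 deliver 0→1: 1[foll,t=1,w]
e8 deliver 1→0: ·
e9 timeout(1): 1[cand,t=2,w]
e10 deliver 1→0: 0[foll,t=2,w]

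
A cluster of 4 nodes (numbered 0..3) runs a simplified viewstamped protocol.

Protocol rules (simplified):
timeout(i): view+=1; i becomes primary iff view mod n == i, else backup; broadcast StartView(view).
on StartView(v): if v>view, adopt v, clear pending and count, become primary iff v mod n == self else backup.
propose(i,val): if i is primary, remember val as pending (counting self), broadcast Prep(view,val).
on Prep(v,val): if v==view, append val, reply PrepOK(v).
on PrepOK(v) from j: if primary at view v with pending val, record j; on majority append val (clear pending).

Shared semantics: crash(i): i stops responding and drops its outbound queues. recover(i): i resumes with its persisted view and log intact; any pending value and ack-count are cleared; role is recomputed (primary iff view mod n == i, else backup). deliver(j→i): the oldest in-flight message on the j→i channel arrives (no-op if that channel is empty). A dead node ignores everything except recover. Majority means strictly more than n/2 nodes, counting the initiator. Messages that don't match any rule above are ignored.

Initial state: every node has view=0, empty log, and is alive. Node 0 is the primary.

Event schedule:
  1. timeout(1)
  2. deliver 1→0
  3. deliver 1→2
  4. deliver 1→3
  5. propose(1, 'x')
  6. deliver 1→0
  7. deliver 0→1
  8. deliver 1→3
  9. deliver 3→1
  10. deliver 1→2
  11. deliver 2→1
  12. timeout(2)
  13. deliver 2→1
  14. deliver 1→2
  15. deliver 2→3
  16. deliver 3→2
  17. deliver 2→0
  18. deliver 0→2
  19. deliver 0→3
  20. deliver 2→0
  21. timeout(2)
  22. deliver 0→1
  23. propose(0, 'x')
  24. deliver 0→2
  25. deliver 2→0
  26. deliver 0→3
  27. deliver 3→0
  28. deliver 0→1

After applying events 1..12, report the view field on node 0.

[1] timeout(1) → N1(prim v1 [-])
[2] deliver 1→0 → N0(back v1 [-])
[3] deliver 1→2 → N2(back v1 [-])
[4] deliver 1→3 → N3(back v1 [-])
[5] propose(1,'x') → ∅
[6] deliver 1→0 → N0(back v1 [x])
[7] deliver 0→1 → ∅
[8] deliver 1→3 → N3(back v1 [x])
[9] deliver 3→1 → N1(prim v1 [x])
[10] deliver 1→2 → N2(back v1 [x])
[11] deliver 2→1 → ∅
[12] timeout(2) → N2(prim v2 [x])

1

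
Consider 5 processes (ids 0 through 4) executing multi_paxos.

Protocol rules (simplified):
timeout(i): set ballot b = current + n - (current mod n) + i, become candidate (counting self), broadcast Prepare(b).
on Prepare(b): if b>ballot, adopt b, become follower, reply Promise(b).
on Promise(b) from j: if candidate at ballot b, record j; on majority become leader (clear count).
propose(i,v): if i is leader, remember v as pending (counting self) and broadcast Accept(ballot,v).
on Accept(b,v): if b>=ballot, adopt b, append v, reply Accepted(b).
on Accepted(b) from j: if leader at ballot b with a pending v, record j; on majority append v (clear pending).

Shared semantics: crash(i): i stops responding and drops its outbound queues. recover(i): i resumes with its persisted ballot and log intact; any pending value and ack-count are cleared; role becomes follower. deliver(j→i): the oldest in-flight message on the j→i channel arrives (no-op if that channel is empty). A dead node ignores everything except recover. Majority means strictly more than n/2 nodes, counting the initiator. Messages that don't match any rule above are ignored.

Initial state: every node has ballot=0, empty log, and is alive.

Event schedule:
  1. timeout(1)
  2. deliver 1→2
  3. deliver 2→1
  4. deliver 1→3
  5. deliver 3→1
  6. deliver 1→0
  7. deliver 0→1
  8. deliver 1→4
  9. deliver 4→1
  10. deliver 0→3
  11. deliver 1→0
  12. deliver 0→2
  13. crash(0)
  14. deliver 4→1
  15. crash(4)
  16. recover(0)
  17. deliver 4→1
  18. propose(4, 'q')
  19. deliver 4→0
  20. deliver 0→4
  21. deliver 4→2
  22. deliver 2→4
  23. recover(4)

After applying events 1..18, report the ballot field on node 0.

[1] timeout(1) → N1(cand b6 [-])
[2] deliver 1→2 → N2(foll b6 [-])
[3] deliver 2→1 → ∅
[4] deliver 1→3 → N3(foll b6 [-])
[5] deliver 3→1 → N1(lead b6 [-])
[6] deliver 1→0 → N0(foll b6 [-])
[7] deliver 0→1 → ∅
[8] deliver 1→4 → N4(foll b6 [-])
[9] deliver 4→1 → ∅
[10] deliver 0→3 → ∅
[11] deliver 1→0 → ∅
[12] deliver 0→2 → ∅
[13] crash(0) → N0(✗foll b6 [-])
[14] deliver 4→1 → ∅
[15] crash(4) → N4(✗foll b6 [-])
[16] recover(0) → N0(foll b6 [-])
[17] deliver 4→1 → ∅
[18] propose(4,'q') → ∅

6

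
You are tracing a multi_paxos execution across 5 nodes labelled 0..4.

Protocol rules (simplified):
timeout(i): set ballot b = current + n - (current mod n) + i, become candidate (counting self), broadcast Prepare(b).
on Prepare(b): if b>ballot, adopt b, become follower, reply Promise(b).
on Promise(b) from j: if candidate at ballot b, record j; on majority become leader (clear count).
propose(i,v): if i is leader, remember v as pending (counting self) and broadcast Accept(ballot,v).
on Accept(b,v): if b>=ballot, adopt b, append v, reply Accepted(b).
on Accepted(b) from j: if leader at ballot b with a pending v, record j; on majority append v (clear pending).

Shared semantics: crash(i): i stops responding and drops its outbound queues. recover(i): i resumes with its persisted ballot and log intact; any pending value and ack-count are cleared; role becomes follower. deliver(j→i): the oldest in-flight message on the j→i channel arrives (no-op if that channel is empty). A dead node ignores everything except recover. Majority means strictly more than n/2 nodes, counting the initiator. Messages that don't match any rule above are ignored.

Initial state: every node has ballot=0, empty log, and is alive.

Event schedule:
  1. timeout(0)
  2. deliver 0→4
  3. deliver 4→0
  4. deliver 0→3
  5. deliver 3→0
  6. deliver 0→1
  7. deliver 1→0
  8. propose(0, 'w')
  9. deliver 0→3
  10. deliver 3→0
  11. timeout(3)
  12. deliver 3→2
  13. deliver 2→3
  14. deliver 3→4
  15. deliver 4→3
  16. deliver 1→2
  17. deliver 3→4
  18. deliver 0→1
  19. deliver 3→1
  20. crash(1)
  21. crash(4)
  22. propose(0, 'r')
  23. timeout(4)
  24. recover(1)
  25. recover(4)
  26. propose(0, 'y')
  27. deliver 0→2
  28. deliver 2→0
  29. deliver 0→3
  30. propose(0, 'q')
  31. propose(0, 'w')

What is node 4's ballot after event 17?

13

e1 timeout(0): 0[cand,b=5,-]
e2 deliver 0→4: 4[foll,b=5,-]
e3 deliver 4→0: ·
e4 deliver 0→3: 3[foll,b=5,-]
e5 deliver 3→0: 0[lead,b=5,-]
e6 deliver 0→1: 1[foll,b=5,-]
e7 deliver 1→0: ·
e8 propose(0,'w'): ·
e9 deliver 0→3: 3[foll,b=5,w]
e10 deliver 3→0: ·
e11 timeout(3): 3[cand,b=13,w]
e12 deliver 3→2: 2[foll,b=13,-]
e13 deliver 2→3: ·
e14 deliver 3→4: 4[foll,b=13,-]
e15 deliver 4→3: 3[lead,b=13,w]
e16 deliver 1→2: ·
e17 deliver 3→4: ·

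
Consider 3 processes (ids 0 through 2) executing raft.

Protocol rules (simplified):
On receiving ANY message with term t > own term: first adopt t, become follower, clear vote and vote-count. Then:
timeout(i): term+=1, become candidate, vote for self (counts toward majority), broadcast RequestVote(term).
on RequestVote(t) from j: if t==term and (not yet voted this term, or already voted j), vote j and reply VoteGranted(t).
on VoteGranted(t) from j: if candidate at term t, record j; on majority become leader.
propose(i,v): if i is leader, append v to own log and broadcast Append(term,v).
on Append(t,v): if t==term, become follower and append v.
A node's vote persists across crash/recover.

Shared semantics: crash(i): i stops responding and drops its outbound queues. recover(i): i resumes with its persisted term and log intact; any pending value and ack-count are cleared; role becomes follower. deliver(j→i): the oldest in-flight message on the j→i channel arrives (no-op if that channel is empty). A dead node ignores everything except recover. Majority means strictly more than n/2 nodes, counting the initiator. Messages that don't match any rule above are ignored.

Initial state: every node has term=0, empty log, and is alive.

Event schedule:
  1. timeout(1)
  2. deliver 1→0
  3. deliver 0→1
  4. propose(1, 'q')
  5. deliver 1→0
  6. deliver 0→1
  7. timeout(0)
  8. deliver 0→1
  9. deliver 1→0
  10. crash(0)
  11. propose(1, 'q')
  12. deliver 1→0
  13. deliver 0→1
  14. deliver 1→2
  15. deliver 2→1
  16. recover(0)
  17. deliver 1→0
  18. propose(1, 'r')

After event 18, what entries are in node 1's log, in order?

after 1 — timeout(1): n1:cand/t1/[-]
after 2 — deliver 1→0: n0:foll/t1/[-]
after 3 — deliver 0→1: n1:lead/t1/[-]
after 4 — propose(1,'q'): n1:lead/t1/[q]
after 5 — deliver 1→0: n0:foll/t1/[q]
after 6 — deliver 0→1: ·
after 7 — timeout(0): n0:cand/t2/[q]
after 8 — deliver 0→1: n1:foll/t2/[q]
after 9 — deliver 1→0: n0:lead/t2/[q]
after 10 — crash(0): n0:✗lead/t2/[q]
after 11 — propose(1,'q'): ·
after 12 — deliver 1→0: ·
after 13 — deliver 0→1: ·
after 14 — deliver 1→2: n2:foll/t1/[-]
after 15 — deliver 2→1: ·
after 16 — recover(0): n0:foll/t2/[q]
after 17 — deliver 1→0: ·
after 18 — propose(1,'r'): ·

q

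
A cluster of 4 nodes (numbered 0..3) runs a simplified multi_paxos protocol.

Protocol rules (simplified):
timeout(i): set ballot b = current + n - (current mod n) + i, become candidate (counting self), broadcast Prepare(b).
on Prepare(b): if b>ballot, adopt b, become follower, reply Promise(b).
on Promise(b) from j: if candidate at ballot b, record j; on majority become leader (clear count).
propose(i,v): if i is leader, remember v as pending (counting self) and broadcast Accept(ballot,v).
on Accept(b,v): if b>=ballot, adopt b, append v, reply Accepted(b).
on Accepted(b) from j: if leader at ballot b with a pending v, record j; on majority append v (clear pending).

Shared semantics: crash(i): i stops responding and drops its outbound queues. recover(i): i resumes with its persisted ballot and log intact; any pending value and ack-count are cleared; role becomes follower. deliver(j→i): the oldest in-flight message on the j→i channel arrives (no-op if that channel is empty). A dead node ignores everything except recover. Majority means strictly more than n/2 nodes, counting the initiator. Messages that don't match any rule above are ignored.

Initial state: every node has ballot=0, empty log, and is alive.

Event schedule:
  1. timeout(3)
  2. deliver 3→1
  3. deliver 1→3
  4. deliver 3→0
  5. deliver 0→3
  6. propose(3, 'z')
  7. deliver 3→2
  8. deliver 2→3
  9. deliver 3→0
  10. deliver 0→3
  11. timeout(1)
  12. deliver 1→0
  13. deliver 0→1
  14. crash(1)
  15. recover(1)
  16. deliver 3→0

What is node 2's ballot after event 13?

after 1 — timeout(3): n3:cand/b7/[-]
after 2 — deliver 3→1: n1:foll/b7/[-]
after 3 — deliver 1→3: ·
after 4 — deliver 3→0: n0:foll/b7/[-]
after 5 — deliver 0→3: n3:lead/b7/[-]
after 6 — propose(3,'z'): ·
after 7 — deliver 3→2: n2:foll/b7/[-]
after 8 — deliver 2→3: ·
after 9 — deliver 3→0: n0:foll/b7/[z]
after 10 — deliver 0→3: ·
after 11 — timeout(1): n1:cand/b9/[-]
after 12 — deliver 1→0: n0:foll/b9/[z]
after 13 — deliver 0→1: ·

7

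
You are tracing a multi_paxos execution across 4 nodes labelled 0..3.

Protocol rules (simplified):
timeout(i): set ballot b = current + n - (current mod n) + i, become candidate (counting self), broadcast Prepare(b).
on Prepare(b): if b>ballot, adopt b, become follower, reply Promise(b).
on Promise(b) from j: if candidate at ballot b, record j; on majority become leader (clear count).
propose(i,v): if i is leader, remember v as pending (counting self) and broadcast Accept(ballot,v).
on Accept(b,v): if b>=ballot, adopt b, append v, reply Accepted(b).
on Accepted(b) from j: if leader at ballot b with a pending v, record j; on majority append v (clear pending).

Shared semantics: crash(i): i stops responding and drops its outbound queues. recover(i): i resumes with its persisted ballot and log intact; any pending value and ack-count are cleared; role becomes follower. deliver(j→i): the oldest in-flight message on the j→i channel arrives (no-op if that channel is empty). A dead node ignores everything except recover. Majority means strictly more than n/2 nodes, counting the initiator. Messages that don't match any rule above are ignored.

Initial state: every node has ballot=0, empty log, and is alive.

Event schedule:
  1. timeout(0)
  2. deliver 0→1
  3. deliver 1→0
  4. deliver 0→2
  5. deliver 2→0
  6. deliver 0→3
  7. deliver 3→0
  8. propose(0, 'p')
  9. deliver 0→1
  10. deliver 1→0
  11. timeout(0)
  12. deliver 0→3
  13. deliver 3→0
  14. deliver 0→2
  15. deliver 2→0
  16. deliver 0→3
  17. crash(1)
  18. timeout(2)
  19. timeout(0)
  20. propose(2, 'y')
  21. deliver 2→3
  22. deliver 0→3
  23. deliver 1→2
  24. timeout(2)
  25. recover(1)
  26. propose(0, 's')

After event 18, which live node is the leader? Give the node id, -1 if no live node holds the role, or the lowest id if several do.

e1 timeout(0): 0[cand,b=4,-]
e2 deliver 0→1: 1[foll,b=4,-]
e3 deliver 1→0: ·
e4 deliver 0→2: 2[foll,b=4,-]
e5 deliver 2→0: 0[lead,b=4,-]
e6 deliver 0→3: 3[foll,b=4,-]
e7 deliver 3→0: ·
e8 propose(0,'p'): ·
e9 deliver 0→1: 1[foll,b=4,p]
e10 deliver 1→0: ·
e11 timeout(0): 0[cand,b=8,-]
e12 deliver 0→3: 3[foll,b=4,p]
e13 deliver 3→0: ·
e14 deliver 0→2: 2[foll,b=4,p]
e15 deliver 2→0: ·
e16 deliver 0→3: 3[foll,b=8,p]
e17 crash(1): 1[✗foll,b=4,p]
e18 timeout(2): 2[cand,b=10,p]

-1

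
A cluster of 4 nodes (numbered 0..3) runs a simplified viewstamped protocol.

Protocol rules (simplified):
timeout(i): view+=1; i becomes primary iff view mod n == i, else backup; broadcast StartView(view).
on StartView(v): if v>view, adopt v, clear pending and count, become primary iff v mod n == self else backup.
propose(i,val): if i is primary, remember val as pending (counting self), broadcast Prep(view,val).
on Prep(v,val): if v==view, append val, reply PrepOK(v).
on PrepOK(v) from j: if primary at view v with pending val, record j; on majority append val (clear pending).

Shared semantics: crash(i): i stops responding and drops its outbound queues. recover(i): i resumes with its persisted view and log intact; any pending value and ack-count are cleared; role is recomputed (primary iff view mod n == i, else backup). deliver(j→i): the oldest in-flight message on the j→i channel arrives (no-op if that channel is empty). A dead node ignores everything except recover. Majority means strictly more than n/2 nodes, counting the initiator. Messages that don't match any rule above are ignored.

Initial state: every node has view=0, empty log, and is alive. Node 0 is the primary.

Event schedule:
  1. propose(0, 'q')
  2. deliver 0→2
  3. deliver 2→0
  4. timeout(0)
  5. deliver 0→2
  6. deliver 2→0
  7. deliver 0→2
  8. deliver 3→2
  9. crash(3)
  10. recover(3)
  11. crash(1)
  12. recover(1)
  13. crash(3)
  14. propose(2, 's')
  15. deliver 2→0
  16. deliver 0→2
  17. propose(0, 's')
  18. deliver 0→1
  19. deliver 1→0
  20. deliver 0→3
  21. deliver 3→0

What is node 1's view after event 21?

0

after 1 — propose(0,'q'): ·
after 2 — deliver 0→2: n2:back/v0/[q]
after 3 — deliver 2→0: ·
after 4 — timeout(0): n0:back/v1/[-]
after 5 — deliver 0→2: n2:back/v1/[q]
after 6 — deliver 2→0: ·
after 7 — deliver 0→2: ·
after 8 — deliver 3→2: ·
after 9 — crash(3): n3:✗back/v0/[-]
after 10 — recover(3): n3:back/v0/[-]
after 11 — crash(1): n1:✗back/v0/[-]
after 12 — recover(1): n1:back/v0/[-]
after 13 — crash(3): n3:✗back/v0/[-]
after 14 — propose(2,'s'): ·
after 15 — deliver 2→0: ·
after 16 — deliver 0→2: ·
after 17 — propose(0,'s'): ·
after 18 — deliver 0→1: n1:back/v0/[q]
after 19 — deliver 1→0: ·
after 20 — deliver 0→3: ·
after 21 — deliver 3→0: ·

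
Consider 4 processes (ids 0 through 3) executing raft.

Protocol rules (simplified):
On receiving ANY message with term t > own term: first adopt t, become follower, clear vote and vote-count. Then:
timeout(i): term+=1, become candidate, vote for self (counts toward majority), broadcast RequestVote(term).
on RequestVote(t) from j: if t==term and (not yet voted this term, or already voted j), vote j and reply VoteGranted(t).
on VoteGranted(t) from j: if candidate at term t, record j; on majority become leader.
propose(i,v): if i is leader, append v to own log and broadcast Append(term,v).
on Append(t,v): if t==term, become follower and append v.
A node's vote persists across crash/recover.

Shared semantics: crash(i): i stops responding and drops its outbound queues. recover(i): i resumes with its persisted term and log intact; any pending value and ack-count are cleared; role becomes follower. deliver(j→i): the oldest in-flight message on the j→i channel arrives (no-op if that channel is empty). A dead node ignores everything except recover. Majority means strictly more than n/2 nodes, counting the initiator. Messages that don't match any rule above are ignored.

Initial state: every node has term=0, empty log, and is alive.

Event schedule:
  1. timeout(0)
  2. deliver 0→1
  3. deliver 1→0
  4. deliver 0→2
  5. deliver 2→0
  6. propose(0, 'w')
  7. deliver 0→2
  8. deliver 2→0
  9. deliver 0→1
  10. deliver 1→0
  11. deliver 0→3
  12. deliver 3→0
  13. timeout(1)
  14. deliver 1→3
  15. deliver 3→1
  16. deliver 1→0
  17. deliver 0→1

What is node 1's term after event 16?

2

1. timeout(0):  <0:cand t1 ->
2. deliver 0→1:  <1:foll t1 ->
3. deliver 1→0:  nop
4. deliver 0→2:  <2:foll t1 ->
5. deliver 2→0:  <0:lead t1 ->
6. propose(0,'w'):  <0:lead t1 w>
7. deliver 0→2:  <2:foll t1 w>
8. deliver 2→0:  nop
9. deliver 0→1:  <1:foll t1 w>
10. deliver 1→0:  nop
11. deliver 0→3:  <3:foll t1 ->
12. deliver 3→0:  nop
13. timeout(1):  <1:cand t2 w>
14. deliver 1→3:  <3:foll t2 ->
15. deliver 3→1:  nop
16. deliver 1→0:  <0:foll t2 w>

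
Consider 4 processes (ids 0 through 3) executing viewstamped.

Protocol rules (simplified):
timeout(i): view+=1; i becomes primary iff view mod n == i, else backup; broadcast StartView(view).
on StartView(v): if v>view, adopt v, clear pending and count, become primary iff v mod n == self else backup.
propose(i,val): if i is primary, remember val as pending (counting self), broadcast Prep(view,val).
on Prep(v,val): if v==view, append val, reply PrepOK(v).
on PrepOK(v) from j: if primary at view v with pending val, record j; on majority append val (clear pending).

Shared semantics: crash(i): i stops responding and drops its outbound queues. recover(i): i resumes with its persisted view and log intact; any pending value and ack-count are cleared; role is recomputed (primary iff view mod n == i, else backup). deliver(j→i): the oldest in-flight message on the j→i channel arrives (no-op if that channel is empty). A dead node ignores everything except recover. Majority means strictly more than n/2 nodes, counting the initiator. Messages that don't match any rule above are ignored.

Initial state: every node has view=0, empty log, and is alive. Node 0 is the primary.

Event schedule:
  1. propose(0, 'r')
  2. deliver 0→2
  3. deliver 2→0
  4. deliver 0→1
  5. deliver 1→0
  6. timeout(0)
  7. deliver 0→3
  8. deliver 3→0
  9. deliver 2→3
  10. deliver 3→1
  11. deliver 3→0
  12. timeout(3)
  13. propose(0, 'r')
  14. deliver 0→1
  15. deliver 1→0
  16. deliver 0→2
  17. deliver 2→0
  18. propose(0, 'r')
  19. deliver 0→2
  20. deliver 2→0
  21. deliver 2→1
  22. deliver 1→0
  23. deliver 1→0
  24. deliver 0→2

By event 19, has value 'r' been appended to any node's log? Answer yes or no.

step 1 propose(0,'r'): —
step 2 deliver 0→2: 2={back,v=0,log=r}
step 3 deliver 2→0: —
step 4 deliver 0→1: 1={back,v=0,log=r}
step 5 deliver 1→0: 0={prim,v=0,log=r}
step 6 timeout(0): 0={back,v=1,log=r}
step 7 deliver 0→3: 3={back,v=0,log=r}
step 8 deliver 3→0: —
step 9 deliver 2→3: —
step 10 deliver 3→1: —
step 11 deliver 3→0: —
step 12 timeout(3): 3={back,v=1,log=r}
step 13 propose(0,'r'): —
step 14 deliver 0→1: 1={prim,v=1,log=r}
step 15 deliver 1→0: —
step 16 deliver 0→2: 2={back,v=1,log=r}
step 17 deliver 2→0: —
step 18 propose(0,'r'): —
step 19 deliver 0→2: —

yes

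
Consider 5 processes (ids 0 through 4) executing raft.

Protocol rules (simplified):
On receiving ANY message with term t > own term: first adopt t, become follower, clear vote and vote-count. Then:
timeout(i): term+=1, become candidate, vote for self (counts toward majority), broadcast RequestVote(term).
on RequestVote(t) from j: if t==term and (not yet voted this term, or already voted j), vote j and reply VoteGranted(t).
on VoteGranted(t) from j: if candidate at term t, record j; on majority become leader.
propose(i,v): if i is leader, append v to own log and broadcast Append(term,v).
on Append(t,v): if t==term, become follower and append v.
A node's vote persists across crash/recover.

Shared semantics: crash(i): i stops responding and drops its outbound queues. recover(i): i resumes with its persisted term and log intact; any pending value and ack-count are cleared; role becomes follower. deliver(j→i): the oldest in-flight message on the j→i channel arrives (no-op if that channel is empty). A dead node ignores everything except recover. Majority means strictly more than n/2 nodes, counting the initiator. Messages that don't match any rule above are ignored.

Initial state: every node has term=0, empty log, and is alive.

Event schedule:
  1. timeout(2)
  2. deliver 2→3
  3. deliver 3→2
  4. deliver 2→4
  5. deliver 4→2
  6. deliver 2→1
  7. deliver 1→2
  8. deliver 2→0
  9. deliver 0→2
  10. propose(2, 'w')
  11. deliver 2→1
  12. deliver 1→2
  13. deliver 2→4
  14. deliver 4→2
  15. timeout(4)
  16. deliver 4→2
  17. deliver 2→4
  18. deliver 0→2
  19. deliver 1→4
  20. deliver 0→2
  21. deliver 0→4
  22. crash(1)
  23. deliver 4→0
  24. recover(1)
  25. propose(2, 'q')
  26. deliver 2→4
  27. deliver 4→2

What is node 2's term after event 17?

2

step 1 timeout(2): 2={cand,t=1,log=-}
step 2 deliver 2→3: 3={foll,t=1,log=-}
step 3 deliver 3→2: —
step 4 deliver 2→4: 4={foll,t=1,log=-}
step 5 deliver 4→2: 2={lead,t=1,log=-}
step 6 deliver 2→1: 1={foll,t=1,log=-}
step 7 deliver 1→2: —
step 8 deliver 2→0: 0={foll,t=1,log=-}
step 9 deliver 0→2: —
step 10 propose(2,'w'): 2={lead,t=1,log=w}
step 11 deliver 2→1: 1={foll,t=1,log=w}
step 12 deliver 1→2: —
step 13 deliver 2→4: 4={foll,t=1,log=w}
step 14 deliver 4→2: —
step 15 timeout(4): 4={cand,t=2,log=w}
step 16 deliver 4→2: 2={foll,t=2,log=w}
step 17 deliver 2→4: —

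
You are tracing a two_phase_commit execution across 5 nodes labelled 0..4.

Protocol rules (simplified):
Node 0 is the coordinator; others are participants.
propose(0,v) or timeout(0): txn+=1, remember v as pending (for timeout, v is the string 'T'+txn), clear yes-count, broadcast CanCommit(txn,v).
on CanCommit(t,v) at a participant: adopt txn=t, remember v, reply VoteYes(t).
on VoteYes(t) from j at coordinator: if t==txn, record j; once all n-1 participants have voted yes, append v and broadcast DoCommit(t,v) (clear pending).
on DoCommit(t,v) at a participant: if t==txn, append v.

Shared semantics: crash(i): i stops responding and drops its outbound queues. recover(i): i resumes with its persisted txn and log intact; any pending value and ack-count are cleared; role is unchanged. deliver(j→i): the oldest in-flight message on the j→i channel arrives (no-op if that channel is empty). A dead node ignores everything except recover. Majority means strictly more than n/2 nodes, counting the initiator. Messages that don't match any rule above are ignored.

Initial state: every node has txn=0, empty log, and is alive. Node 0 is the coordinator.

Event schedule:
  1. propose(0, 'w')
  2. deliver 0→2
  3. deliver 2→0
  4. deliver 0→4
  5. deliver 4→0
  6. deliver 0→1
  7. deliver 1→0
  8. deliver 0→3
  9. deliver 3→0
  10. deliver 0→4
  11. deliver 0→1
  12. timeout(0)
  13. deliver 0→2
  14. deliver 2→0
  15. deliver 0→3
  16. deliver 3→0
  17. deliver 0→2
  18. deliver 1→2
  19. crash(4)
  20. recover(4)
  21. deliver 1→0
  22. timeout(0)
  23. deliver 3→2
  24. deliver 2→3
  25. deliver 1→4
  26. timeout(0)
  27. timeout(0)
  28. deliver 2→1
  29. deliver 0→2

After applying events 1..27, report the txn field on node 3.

1

[1] propose(0,'w') → N0(coor t1 [-])
[2] deliver 0→2 → N2(part t1 [-])
[3] deliver 2→0 → ∅
[4] deliver 0→4 → N4(part t1 [-])
[5] deliver 4→0 → ∅
[6] deliver 0→1 → N1(part t1 [-])
[7] deliver 1→0 → ∅
[8] deliver 0→3 → N3(part t1 [-])
[9] deliver 3→0 → N0(coor t1 [w])
[10] deliver 0→4 → N4(part t1 [w])
[11] deliver 0→1 → N1(part t1 [w])
[12] timeout(0) → N0(coor t2 [w])
[13] deliver 0→2 → N2(part t1 [w])
[14] deliver 2→0 → ∅
[15] deliver 0→3 → N3(part t1 [w])
[16] deliver 3→0 → ∅
[17] deliver 0→2 → N2(part t2 [w])
[18] deliver 1→2 → ∅
[19] crash(4) → N4(✗part t1 [w])
[20] recover(4) → N4(part t1 [w])
[21] deliver 1→0 → ∅
[22] timeout(0) → N0(coor t3 [w])
[23] deliver 3→2 → ∅
[24] deliver 2→3 → ∅
[25] deliver 1→4 → ∅
[26] timeout(0) → N0(coor t4 [w])
[27] timeout(0) → N0(coor t5 [w])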